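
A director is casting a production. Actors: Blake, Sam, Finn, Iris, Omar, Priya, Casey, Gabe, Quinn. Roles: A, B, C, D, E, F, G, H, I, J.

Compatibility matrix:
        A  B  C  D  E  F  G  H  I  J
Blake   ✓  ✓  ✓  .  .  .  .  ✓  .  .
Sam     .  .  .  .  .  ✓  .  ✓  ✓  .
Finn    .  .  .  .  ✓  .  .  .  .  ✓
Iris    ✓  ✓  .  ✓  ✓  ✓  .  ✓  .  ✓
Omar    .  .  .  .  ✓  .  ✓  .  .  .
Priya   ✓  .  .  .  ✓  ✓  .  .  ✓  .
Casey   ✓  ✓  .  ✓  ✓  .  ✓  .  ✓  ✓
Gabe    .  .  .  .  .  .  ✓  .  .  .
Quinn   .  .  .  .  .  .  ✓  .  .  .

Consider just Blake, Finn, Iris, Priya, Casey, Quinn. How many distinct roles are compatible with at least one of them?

The union of neighbours of {Blake, Finn, Iris, Priya, Casey, Quinn} is {A, B, C, D, E, F, G, H, I, J}, which has 10 elements.
Since |N(S)| = 10 ≥ |S| = 6, Hall's condition holds for this subset.

10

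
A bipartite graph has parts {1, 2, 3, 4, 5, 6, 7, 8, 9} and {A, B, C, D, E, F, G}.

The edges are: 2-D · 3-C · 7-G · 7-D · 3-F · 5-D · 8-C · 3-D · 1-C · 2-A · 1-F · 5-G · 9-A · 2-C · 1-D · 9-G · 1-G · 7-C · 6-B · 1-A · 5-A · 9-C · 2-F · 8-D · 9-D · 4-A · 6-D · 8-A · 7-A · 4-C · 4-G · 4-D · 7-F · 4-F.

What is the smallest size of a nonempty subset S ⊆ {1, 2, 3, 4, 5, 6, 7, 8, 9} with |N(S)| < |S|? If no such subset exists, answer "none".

Take S = {1, 2, 3, 4, 5, 7}. Its neighbourhood is {A, C, D, F, G}, so |N(S)| = 5 < |S| = 6.
Every subset of size less than 6 has at least as many neighbours as members, so 6 is the minimum.

6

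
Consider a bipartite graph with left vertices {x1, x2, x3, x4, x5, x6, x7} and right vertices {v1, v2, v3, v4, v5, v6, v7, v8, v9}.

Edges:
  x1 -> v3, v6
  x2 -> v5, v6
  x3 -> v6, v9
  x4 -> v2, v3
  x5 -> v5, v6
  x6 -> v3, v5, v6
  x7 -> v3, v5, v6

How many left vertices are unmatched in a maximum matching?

2

One maximum matching: x1-v3, x2-v5, x3-v9, x4-v2, x5-v6.
The set {x1, x2, x5, x6, x7} has only 3 neighbours ({v3, v5, v6}), so by Hall's theorem at most 5 of the 7 left vertices can be matched.
That matches 5 of the 7, leaving 2 unmatched; no matching can do better.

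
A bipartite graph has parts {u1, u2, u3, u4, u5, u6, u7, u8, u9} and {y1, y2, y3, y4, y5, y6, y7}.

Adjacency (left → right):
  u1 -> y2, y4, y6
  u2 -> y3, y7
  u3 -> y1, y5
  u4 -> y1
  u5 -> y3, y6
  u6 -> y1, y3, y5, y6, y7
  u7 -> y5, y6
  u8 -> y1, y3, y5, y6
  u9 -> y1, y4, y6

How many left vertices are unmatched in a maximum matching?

2

For example, pair u1→y2, u2→y7, u3→y5, u4→y1, u5→y3, u6→y6, u9→y4.
The set {u2, u3, u4, u5, u6, u7, u8} has only 5 neighbours ({y1, y3, y5, y6, y7}), so by Hall's theorem at most 7 of the 9 left vertices can be matched.
That matches 7 of the 9, leaving 2 unmatched; no matching can do better.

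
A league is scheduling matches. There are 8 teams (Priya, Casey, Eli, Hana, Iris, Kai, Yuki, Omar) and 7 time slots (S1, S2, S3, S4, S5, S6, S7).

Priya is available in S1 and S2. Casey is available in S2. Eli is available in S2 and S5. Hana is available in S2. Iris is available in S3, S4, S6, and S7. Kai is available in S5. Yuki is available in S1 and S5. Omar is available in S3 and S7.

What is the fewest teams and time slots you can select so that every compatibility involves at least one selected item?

{Iris, Omar, S1, S2, S5} is a vertex cover of size 5: every edge has an endpoint in this set.
No smaller cover exists because Priya–S1, Casey–S2, Eli–S5, Iris–S4, Omar–S7 is a matching of size 5, and a cover must include an endpoint of each of these disjoint edges (König's theorem).

5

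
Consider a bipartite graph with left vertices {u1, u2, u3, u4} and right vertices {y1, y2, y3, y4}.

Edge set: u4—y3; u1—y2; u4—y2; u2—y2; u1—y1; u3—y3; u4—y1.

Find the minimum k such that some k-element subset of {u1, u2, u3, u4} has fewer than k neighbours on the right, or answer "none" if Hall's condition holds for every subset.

4

Take S = {u1, u2, u3, u4}. Its neighbourhood is {y1, y2, y3}, so |N(S)| = 3 < |S| = 4.
Every subset of size less than 4 has at least as many neighbours as members, so 4 is the minimum.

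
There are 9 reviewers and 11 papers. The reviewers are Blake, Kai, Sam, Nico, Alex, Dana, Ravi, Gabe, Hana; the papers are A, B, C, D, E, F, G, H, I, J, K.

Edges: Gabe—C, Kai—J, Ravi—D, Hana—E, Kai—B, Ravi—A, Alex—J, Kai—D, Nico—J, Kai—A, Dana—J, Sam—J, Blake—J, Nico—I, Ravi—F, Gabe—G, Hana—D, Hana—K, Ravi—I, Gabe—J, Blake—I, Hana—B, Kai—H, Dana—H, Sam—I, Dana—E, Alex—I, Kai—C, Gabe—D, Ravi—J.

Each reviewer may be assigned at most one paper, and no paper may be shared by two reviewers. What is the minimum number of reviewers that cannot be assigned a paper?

A valid assignment of size 7: Blake→I, Kai→H, Sam→J, Dana→E, Ravi→A, Gabe→C, Hana→B.
The set {Blake, Sam, Nico, Alex} has only 2 neighbours ({I, J}), so by Hall's theorem at most 7 of the 9 reviewers can be matched.
That matches 7 of the 9, leaving 2 unmatched; no matching can do better.

2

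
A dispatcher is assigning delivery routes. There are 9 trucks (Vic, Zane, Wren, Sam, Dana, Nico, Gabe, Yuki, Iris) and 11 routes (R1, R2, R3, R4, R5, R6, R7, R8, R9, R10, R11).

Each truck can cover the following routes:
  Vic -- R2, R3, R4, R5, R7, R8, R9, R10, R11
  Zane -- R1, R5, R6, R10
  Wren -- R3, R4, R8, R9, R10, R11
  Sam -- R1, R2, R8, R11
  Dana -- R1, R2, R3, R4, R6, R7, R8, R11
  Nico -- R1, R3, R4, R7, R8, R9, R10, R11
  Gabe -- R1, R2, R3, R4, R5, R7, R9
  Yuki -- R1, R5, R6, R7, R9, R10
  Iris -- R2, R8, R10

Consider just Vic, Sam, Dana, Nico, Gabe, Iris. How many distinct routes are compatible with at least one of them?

11

The union of neighbours of {Vic, Sam, Dana, Nico, Gabe, Iris} is {R1, R2, R3, R4, R5, R6, R7, R8, R9, R10, R11}, which has 11 elements.
Since |N(S)| = 11 ≥ |S| = 6, Hall's condition holds for this subset.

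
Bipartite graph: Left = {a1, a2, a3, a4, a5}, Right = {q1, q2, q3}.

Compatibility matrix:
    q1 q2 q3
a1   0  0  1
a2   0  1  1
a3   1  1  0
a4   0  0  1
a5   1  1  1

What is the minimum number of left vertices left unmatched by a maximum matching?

One maximum matching: a1–q3, a2–q2, a3–q1.
The set {a1, a2, a3, a4, a5} has only 3 neighbours ({q1, q2, q3}), so by Hall's theorem at most 3 of the 5 left vertices can be matched.
That matches 3 of the 5, leaving 2 unmatched; no matching can do better.

2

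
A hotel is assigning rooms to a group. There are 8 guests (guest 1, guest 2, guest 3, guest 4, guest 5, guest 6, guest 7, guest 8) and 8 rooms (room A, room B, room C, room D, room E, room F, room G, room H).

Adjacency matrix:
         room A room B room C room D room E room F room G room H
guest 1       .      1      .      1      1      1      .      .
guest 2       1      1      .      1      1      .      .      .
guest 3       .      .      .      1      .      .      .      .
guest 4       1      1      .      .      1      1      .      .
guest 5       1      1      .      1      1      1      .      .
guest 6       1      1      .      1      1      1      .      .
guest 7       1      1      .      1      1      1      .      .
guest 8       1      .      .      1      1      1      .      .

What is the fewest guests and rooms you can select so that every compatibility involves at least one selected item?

{room A, room B, room D, room E, room F} is a vertex cover of size 5: every edge has an endpoint in this set.
No smaller cover exists because guest 1–room E, guest 2–room B, guest 3–room D, guest 4–room F, guest 5–room A is a matching of size 5, and a cover must include an endpoint of each of these disjoint edges (König's theorem).

5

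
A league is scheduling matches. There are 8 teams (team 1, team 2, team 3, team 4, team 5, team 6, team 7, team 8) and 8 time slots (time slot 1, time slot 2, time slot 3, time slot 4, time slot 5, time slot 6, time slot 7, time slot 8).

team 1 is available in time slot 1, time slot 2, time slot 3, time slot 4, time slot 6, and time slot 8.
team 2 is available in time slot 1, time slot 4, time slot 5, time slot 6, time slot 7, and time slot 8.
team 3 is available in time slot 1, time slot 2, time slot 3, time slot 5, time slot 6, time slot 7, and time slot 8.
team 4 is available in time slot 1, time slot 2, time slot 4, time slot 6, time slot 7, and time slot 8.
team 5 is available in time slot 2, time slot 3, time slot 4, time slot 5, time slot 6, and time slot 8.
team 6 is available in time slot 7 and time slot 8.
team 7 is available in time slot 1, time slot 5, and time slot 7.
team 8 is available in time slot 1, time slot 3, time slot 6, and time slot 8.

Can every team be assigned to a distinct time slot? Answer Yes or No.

For example, pair team 1–time slot 6, team 2–time slot 4, team 3–time slot 1, team 4–time slot 2, team 5–time slot 3, team 6–time slot 7, team 7–time slot 5, team 8–time slot 8.
All 8 teams are covered.

Yes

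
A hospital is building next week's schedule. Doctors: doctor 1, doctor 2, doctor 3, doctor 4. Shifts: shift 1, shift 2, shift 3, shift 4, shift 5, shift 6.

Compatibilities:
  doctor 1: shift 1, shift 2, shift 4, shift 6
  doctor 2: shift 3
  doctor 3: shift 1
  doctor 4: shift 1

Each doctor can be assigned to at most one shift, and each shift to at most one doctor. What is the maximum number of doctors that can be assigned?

3

One maximum matching: doctor 1–shift 2, doctor 2–shift 3, doctor 3–shift 1.
The set {doctor 3, doctor 4} has only 1 neighbour ({shift 1}), so by Hall's theorem at most 3 of the 4 doctors can be matched.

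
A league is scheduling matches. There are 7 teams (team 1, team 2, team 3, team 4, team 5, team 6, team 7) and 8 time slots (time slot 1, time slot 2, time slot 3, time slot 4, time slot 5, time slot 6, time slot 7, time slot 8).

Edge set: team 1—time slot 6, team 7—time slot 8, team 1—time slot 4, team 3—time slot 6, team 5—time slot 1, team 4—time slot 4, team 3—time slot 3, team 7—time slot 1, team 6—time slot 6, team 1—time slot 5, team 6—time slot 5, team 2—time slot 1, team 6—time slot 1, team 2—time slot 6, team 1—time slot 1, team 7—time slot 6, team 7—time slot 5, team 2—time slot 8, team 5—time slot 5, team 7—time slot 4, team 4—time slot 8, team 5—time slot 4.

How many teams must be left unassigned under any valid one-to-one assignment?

One maximum matching: team 1–time slot 4, team 2–time slot 6, team 3–time slot 3, team 4–time slot 8, team 5–time slot 1, team 6–time slot 5.
The set {team 1, team 2, team 4, team 5, team 6, team 7} has only 5 neighbours ({time slot 1, time slot 4, time slot 5, time slot 6, time slot 8}), so by Hall's theorem at most 6 of the 7 teams can be matched.
That matches 6 of the 7, leaving 1 unmatched; no matching can do better.

1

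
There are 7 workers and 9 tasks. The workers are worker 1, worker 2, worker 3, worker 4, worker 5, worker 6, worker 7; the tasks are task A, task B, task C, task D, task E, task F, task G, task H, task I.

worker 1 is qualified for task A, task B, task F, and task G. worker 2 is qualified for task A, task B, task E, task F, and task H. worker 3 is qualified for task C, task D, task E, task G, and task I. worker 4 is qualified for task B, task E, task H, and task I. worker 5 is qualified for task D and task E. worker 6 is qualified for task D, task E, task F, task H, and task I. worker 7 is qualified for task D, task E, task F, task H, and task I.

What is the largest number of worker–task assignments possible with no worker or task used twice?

For example, pair worker 1-task G, worker 2-task A, worker 3-task I, worker 4-task B, worker 5-task E, worker 6-task D, worker 7-task F.
This saturates every worker, so 7 is the maximum.

7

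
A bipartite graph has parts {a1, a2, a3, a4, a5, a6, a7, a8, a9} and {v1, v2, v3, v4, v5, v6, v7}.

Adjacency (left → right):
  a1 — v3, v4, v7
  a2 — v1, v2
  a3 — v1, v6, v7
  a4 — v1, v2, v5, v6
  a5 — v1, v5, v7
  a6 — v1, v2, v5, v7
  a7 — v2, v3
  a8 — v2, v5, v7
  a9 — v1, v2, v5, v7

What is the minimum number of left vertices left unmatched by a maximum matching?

For example, pair a1-v4, a2-v1, a3-v7, a4-v6, a5-v5, a6-v2, a7-v3.
The set {a2, a3, a4, a5, a6, a8, a9} has only 5 neighbours ({v1, v2, v5, v6, v7}), so by Hall's theorem at most 7 of the 9 left vertices can be matched.
That matches 7 of the 9, leaving 2 unmatched; no matching can do better.

2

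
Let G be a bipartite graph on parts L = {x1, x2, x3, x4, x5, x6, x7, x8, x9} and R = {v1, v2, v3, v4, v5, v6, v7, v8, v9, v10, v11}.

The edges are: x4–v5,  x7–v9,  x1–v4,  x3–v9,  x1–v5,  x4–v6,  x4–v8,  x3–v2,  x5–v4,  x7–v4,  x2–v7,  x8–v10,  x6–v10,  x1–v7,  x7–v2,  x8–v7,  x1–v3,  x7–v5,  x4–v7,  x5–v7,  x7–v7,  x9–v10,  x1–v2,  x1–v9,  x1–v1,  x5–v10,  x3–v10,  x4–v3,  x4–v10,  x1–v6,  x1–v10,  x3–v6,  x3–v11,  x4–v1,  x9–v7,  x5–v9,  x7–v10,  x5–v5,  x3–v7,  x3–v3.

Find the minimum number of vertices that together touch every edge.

7

{x1, x3, x4, x5, x7, v7, v10} is a vertex cover of size 7: every edge has an endpoint in this set.
No smaller cover exists because x1–v3, x2–v7, x3–v11, x4–v8, x5–v5, x6–v10, x7–v2 is a matching of size 7, and a cover must include an endpoint of each of these disjoint edges (König's theorem).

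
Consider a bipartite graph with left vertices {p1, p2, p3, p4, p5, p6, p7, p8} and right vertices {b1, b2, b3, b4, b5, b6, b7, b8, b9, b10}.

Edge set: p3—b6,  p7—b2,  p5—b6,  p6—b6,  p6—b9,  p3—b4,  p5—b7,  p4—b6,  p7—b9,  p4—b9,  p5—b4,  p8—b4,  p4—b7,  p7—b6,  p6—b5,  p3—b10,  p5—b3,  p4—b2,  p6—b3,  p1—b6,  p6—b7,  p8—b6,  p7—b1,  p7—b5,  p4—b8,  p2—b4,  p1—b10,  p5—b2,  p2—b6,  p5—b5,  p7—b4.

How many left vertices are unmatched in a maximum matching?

1

For example, pair p1→b10, p2→b4, p3→b6, p4→b2, p5→b5, p6→b7, p7→b1.
The set {p1, p2, p3, p8} has only 3 neighbours ({b10, b4, b6}), so by Hall's theorem at most 7 of the 8 left vertices can be matched.
That matches 7 of the 8, leaving 1 unmatched; no matching can do better.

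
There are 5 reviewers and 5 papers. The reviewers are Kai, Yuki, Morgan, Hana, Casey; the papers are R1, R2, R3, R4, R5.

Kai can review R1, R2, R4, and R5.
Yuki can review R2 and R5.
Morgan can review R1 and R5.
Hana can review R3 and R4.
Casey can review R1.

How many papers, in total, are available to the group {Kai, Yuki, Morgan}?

4

The union of neighbours of {Kai, Yuki, Morgan} is {R1, R2, R4, R5}, which has 4 elements.
Since |N(S)| = 4 ≥ |S| = 3, Hall's condition holds for this subset.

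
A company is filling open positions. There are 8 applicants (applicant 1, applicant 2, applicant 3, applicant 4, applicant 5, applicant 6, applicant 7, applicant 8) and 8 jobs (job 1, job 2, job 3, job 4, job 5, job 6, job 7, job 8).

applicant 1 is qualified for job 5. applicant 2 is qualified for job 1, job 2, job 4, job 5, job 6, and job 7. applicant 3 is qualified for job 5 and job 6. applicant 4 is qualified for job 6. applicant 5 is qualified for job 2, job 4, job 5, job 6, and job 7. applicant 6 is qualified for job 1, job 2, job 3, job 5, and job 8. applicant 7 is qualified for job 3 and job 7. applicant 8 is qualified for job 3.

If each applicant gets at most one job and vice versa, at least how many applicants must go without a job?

For example, pair applicant 1-job 5, applicant 2-job 1, applicant 3-job 6, applicant 5-job 4, applicant 6-job 8, applicant 7-job 7, applicant 8-job 3.
The set {applicant 1, applicant 3, applicant 4} has only 2 neighbours ({job 5, job 6}), so by Hall's theorem at most 7 of the 8 applicants can be matched.
That matches 7 of the 8, leaving 1 unmatched; no matching can do better.

1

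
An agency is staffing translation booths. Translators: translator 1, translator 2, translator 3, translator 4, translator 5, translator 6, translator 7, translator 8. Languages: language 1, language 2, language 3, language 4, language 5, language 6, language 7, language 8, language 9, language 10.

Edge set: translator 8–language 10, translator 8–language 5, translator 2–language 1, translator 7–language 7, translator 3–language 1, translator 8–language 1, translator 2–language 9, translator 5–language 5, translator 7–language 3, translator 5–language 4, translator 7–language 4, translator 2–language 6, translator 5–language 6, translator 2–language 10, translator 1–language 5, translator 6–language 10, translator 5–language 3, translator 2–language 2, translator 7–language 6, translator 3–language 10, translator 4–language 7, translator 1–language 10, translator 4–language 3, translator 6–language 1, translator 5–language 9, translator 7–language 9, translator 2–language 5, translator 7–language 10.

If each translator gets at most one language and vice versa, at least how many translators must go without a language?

For example, pair translator 1-language 5, translator 2-language 2, translator 3-language 1, translator 4-language 3, translator 5-language 6, translator 6-language 10, translator 7-language 7.
The set {translator 1, translator 3, translator 6, translator 8} has only 3 neighbours ({language 1, language 10, language 5}), so by Hall's theorem at most 7 of the 8 translators can be matched.
That matches 7 of the 8, leaving 1 unmatched; no matching can do better.

1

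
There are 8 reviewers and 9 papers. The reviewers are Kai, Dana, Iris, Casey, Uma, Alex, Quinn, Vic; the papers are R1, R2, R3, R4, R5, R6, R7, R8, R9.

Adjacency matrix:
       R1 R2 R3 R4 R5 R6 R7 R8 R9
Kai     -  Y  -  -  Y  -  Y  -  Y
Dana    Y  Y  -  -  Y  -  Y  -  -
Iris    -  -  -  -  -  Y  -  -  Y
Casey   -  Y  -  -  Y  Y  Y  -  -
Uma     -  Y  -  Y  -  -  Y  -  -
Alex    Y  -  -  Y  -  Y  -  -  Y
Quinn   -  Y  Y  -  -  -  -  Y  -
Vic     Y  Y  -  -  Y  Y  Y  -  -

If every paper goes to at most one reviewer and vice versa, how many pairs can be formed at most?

A valid assignment of size 8: Kai-R7, Dana-R2, Iris-R9, Casey-R5, Uma-R4, Alex-R1, Quinn-R8, Vic-R6.
All 8 reviewers are matched, so no larger matching exists.

8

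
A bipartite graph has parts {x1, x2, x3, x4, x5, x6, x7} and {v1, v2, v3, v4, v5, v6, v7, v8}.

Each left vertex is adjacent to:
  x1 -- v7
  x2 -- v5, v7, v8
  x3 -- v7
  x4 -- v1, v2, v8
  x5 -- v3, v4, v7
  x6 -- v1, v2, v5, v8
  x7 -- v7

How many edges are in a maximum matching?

5

One maximum matching: x1–v7, x2–v8, x4–v1, x5–v4, x6–v2.
The set {x1, x3, x7} has only 1 neighbour ({v7}), so by Hall's theorem at most 5 of the 7 left vertices can be matched.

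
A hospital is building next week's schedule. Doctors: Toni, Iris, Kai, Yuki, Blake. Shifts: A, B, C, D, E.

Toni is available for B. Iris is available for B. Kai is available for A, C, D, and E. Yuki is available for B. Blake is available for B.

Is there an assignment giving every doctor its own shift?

The set {Toni, Iris, Yuki, Blake} has only 1 neighbour ({B}), so by Hall's theorem at most 2 of the 5 doctors can be matched.
Hence no matching covers every doctor.

No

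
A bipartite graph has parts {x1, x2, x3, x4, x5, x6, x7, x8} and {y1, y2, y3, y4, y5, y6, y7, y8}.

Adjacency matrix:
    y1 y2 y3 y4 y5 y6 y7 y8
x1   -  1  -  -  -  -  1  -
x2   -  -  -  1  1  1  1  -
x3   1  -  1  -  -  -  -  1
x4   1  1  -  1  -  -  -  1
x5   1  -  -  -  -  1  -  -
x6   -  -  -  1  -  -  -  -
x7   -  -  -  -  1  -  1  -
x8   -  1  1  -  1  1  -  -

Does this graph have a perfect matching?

One maximum matching: x1→y2, x2→y5, x3→y1, x4→y8, x5→y6, x6→y4, x7→y7, x8→y3.
All 8 left vertices are covered.

Yes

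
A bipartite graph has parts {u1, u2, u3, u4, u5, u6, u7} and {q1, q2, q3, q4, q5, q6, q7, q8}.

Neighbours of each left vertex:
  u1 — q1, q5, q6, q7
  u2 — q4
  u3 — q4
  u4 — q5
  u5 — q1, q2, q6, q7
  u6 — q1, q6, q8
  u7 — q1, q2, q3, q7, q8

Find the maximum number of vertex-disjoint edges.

6

A valid assignment of size 6: u1–q6, u2–q4, u4–q5, u5–q2, u6–q8, u7–q7.
The set {u2, u3} has only 1 neighbour ({q4}), so by Hall's theorem at most 6 of the 7 left vertices can be matched.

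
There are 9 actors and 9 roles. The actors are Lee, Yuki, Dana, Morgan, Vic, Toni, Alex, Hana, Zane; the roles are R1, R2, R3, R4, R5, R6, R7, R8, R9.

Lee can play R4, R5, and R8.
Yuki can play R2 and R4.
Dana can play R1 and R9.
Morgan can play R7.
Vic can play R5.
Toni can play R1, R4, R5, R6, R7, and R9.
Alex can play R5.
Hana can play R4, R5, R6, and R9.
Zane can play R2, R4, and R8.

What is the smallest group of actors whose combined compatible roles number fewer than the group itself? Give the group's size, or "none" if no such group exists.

2

Take S = {Vic, Alex}. Its neighbourhood is {R5}, so |N(S)| = 1 < |S| = 2.
No single vertex violates Hall's condition since each has at least one neighbour, so 2 is the minimum.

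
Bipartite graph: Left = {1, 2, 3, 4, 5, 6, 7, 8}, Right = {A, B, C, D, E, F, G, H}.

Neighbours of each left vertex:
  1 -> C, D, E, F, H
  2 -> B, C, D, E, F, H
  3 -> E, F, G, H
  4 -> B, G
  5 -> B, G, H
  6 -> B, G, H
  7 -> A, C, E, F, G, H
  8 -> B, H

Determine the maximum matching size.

7

A valid assignment of size 7: 1→F, 2→D, 3→E, 4→G, 5→H, 6→B, 7→A.
The set {4, 5, 6, 8} has only 3 neighbours ({B, G, H}), so by Hall's theorem at most 7 of the 8 left vertices can be matched.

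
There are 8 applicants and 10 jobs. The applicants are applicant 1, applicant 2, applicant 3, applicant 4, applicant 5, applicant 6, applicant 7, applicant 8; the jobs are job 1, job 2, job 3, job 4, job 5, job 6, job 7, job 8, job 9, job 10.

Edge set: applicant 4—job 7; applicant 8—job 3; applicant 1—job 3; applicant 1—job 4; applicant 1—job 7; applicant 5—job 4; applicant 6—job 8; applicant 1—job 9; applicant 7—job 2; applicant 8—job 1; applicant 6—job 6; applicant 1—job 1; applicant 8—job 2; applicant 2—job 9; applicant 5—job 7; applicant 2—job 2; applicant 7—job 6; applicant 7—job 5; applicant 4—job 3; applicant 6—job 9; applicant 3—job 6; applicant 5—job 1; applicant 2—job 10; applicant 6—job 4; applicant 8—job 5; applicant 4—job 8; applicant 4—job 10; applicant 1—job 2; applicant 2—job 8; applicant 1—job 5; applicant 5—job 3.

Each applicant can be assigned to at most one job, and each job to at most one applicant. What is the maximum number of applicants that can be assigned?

8

For example, pair applicant 1–job 9, applicant 2–job 10, applicant 3–job 6, applicant 4–job 7, applicant 5–job 3, applicant 6–job 4, applicant 7–job 5, applicant 8–job 2.
All 8 applicants are matched, so no larger matching exists.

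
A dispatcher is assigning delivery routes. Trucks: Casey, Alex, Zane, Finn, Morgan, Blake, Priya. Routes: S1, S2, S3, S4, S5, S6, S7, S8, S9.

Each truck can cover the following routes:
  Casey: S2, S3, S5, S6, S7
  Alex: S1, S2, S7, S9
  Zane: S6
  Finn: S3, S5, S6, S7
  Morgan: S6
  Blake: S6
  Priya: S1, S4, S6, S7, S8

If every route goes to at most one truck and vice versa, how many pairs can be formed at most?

5

One maximum matching: Casey→S2, Alex→S9, Zane→S6, Finn→S3, Priya→S7.
The set {Zane, Morgan, Blake} has only 1 neighbour ({S6}), so by Hall's theorem at most 5 of the 7 trucks can be matched.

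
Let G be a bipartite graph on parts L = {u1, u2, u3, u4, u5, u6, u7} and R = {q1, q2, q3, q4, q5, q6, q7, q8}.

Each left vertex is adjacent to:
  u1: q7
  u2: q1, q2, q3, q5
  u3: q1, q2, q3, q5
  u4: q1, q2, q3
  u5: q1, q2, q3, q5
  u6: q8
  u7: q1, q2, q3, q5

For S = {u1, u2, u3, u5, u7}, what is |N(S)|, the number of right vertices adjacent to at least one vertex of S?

5

The union of neighbours of {u1, u2, u3, u5, u7} is {q1, q2, q3, q5, q7}, which has 5 elements.
Since |N(S)| = 5 ≥ |S| = 5, Hall's condition holds for this subset.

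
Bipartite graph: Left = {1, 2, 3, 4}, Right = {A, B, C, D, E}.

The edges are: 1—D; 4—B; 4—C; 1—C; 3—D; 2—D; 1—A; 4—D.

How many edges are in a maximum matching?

A valid assignment of size 3: 1→C, 2→D, 4→B.
The set {2, 3} has only 1 neighbour ({D}), so by Hall's theorem at most 3 of the 4 left vertices can be matched.

3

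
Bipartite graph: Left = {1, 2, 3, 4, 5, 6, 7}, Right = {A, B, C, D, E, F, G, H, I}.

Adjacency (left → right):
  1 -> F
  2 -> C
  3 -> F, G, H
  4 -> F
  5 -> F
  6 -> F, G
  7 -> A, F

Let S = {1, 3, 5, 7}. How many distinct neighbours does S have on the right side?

The union of neighbours of {1, 3, 5, 7} is {A, F, G, H}, which has 4 elements.
Since |N(S)| = 4 ≥ |S| = 4, Hall's condition holds for this subset.

4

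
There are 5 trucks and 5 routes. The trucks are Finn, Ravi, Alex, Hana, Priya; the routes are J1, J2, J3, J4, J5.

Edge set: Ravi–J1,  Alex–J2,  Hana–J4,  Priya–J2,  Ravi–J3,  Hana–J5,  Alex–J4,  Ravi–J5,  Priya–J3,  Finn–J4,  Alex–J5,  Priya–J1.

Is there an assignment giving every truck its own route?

A valid assignment of size 5: Finn→J4, Ravi→J1, Alex→J2, Hana→J5, Priya→J3.
Every truck is matched, so this is a perfect matching.

Yes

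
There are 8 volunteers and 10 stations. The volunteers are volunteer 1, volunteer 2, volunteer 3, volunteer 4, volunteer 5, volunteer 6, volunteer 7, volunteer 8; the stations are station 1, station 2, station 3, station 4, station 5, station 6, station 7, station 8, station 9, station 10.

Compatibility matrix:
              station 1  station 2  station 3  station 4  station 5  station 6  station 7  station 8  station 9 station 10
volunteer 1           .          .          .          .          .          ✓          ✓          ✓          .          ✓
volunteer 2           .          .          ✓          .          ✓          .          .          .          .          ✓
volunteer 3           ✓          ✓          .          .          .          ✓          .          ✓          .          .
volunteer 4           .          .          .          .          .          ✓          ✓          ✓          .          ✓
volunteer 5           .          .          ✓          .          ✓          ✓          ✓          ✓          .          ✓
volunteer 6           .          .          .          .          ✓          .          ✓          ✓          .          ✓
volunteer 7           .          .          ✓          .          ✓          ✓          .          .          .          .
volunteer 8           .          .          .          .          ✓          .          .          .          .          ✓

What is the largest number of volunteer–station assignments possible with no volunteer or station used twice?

7

A valid assignment of size 7: volunteer 1–station 7, volunteer 2–station 5, volunteer 3–station 2, volunteer 4–station 10, volunteer 5–station 6, volunteer 6–station 8, volunteer 7–station 3.
The set {volunteer 1, volunteer 2, volunteer 4, volunteer 5, volunteer 6, volunteer 7, volunteer 8} has only 6 neighbours ({station 10, station 3, station 5, station 6, station 7, station 8}), so by Hall's theorem at most 7 of the 8 volunteers can be matched.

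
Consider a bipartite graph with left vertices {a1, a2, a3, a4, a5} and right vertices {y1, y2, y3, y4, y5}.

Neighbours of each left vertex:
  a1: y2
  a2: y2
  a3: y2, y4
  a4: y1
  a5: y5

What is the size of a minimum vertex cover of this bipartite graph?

4

{a3, a4, a5, y2} is a vertex cover of size 4: every edge has an endpoint in this set.
No smaller cover exists because a1–y2, a3–y4, a4–y1, a5–y5 is a matching of size 4, and a cover must include an endpoint of each of these disjoint edges (König's theorem).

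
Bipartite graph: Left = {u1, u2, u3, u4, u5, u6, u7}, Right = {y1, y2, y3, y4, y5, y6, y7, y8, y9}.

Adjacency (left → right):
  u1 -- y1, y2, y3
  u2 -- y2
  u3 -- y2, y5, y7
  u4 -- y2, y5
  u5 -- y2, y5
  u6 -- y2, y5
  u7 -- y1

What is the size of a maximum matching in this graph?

For example, pair u1–y3, u2–y2, u3–y7, u4–y5, u7–y1.
The set {u2, u4, u5, u6} has only 2 neighbours ({y2, y5}), so by Hall's theorem at most 5 of the 7 left vertices can be matched.

5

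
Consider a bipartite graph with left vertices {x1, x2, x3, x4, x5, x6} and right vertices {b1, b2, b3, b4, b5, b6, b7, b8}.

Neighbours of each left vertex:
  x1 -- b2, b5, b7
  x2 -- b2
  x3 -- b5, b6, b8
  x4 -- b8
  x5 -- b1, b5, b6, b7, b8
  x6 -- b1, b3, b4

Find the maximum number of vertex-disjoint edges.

For example, pair x1-b5, x2-b2, x3-b6, x4-b8, x5-b7, x6-b3.
All 6 left vertices are matched, so no larger matching exists.

6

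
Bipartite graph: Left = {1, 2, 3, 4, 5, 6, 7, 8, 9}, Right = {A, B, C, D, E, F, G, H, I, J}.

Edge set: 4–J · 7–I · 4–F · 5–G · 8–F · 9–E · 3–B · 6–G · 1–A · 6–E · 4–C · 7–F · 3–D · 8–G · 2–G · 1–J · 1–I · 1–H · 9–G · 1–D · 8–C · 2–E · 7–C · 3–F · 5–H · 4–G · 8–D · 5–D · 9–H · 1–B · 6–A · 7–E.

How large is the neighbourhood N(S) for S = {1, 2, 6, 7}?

10

The union of neighbours of {1, 2, 6, 7} is {A, B, C, D, E, F, G, H, I, J}, which has 10 elements.
Since |N(S)| = 10 ≥ |S| = 4, Hall's condition holds for this subset.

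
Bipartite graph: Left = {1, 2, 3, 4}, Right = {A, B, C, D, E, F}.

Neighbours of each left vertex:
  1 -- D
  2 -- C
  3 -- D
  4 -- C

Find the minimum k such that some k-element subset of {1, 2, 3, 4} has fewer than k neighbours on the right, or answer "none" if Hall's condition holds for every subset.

2

Take S = {1, 3}. Its neighbourhood is {D}, so |N(S)| = 1 < |S| = 2.
No single vertex violates Hall's condition since each has at least one neighbour, so 2 is the minimum.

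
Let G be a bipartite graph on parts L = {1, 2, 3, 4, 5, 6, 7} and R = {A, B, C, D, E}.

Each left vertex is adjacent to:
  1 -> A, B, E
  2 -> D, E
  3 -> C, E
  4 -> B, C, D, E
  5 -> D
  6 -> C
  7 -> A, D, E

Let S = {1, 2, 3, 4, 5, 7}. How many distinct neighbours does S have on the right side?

The union of neighbours of {1, 2, 3, 4, 5, 7} is {A, B, C, D, E}, which has 5 elements.
Since |N(S)| = 5 < |S| = 6, Hall's condition fails for this subset.

5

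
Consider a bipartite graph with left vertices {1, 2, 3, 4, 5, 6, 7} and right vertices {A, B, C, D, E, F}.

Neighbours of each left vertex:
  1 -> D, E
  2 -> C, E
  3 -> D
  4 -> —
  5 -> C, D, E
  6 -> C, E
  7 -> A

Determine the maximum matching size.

One maximum matching: 1→E, 2→C, 3→D, 7→A.
The set {1, 2, 3, 4, 5, 6} has only 3 neighbours ({C, D, E}), so by Hall's theorem at most 4 of the 7 left vertices can be matched.

4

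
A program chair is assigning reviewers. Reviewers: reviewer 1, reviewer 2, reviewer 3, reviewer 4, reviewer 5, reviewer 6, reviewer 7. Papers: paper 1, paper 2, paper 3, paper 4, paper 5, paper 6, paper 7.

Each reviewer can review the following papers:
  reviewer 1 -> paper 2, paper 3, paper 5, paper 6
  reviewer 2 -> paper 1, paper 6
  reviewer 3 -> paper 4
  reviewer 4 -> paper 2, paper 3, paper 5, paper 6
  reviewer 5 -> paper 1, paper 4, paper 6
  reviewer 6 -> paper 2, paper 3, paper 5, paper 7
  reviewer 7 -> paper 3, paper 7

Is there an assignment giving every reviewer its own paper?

For example, pair reviewer 1→paper 5, reviewer 2→paper 1, reviewer 3→paper 4, reviewer 4→paper 3, reviewer 5→paper 6, reviewer 6→paper 2, reviewer 7→paper 7.
Every reviewer is matched, so this is a perfect matching.

Yes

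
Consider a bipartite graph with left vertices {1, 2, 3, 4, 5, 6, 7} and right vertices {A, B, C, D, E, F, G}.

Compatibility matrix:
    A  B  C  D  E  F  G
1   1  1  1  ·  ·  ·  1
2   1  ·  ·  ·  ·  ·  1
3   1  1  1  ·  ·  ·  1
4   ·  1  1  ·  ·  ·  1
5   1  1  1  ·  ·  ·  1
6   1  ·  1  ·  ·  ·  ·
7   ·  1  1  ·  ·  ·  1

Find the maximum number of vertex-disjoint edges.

One maximum matching: 1→G, 2→A, 3→C, 4→B.
The set {1, 2, 3, 4, 5, 6, 7} has only 4 neighbours ({A, B, C, G}), so by Hall's theorem at most 4 of the 7 left vertices can be matched.

4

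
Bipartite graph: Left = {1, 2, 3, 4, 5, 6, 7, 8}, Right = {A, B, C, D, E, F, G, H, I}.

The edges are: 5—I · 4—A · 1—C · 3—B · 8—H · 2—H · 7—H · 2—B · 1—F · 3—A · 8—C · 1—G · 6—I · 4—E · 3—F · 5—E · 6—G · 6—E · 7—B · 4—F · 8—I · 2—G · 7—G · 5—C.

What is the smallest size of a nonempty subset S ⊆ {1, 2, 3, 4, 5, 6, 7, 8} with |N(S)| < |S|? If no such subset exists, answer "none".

A matching saturating every left vertex exists, for instance 1→F, 2→H, 3→B, 4→A, 5→I, 6→E, 7→G, 8→C.
By Hall's marriage theorem, this means |N(S)| ≥ |S| for every subset S, so no violating subset exists.

none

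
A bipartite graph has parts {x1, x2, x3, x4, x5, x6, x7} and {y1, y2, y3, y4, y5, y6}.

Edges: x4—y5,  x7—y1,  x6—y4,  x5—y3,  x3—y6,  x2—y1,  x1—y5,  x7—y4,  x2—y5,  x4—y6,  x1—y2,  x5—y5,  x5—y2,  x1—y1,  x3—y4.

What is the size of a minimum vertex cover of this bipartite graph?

A maximum matching has 6 edges (e.g. x1–y2, x2–y1, x3–y6, x4–y5, x5–y3, x6–y4).
By König's theorem the minimum vertex cover has the same size. One such cover is {x1, x5, y1, y4, y5, y6}.

6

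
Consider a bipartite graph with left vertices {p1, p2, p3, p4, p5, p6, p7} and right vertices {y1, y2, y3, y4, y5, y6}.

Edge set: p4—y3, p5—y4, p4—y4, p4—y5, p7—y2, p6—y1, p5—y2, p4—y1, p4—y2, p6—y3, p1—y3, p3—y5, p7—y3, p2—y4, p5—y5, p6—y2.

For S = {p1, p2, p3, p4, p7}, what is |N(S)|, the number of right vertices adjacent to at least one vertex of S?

The union of neighbours of {p1, p2, p3, p4, p7} is {y1, y2, y3, y4, y5}, which has 5 elements.
Since |N(S)| = 5 ≥ |S| = 5, Hall's condition holds for this subset.

5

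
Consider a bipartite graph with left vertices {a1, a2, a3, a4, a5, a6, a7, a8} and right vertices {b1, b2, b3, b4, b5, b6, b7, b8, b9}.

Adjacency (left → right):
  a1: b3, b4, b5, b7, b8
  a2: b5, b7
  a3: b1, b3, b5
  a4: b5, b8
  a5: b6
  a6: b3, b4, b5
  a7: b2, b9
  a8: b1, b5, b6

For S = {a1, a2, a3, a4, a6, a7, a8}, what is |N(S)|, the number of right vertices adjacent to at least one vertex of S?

The union of neighbours of {a1, a2, a3, a4, a6, a7, a8} is {b1, b2, b3, b4, b5, b6, b7, b8, b9}, which has 9 elements.
Since |N(S)| = 9 ≥ |S| = 7, Hall's condition holds for this subset.

9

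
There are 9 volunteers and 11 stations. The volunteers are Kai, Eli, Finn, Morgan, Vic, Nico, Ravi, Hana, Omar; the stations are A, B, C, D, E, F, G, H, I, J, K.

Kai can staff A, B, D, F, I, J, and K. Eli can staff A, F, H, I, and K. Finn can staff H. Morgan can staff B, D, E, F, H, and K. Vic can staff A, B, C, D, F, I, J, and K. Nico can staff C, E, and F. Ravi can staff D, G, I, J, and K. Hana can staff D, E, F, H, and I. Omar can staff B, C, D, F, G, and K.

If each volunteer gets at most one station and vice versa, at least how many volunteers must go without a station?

For example, pair Kai→A, Eli→K, Finn→H, Morgan→E, Vic→B, Nico→C, Ravi→J, Hana→F, Omar→G.
This saturates every volunteer, so 9 is the maximum.
That matches 9 of the 9, leaving 0 unmatched; no matching can do better.

0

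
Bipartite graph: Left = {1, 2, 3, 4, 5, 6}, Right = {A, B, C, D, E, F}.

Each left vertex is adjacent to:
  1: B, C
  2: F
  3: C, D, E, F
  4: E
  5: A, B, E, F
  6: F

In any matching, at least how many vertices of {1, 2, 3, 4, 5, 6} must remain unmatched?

One maximum matching: 1→C, 2→F, 3→D, 4→E, 5→B.
The set {2, 6} has only 1 neighbour ({F}), so by Hall's theorem at most 5 of the 6 left vertices can be matched.
That matches 5 of the 6, leaving 1 unmatched; no matching can do better.

1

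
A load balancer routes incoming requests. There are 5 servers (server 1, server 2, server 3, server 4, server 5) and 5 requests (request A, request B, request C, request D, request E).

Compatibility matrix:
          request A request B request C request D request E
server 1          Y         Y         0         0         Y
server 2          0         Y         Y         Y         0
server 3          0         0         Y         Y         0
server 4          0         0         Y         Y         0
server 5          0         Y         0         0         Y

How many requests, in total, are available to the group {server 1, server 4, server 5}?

The union of neighbours of {server 1, server 4, server 5} is {request A, request B, request C, request D, request E}, which has 5 elements.
Since |N(S)| = 5 ≥ |S| = 3, Hall's condition holds for this subset.

5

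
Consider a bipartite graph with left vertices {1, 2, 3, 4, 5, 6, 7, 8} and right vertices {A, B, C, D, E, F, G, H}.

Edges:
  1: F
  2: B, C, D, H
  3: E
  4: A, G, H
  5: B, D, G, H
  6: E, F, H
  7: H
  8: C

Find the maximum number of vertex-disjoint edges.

A valid assignment of size 7: 1-F, 2-B, 3-E, 4-A, 5-G, 6-H, 8-C.
The set {1, 3, 6, 7} has only 3 neighbours ({E, F, H}), so by Hall's theorem at most 7 of the 8 left vertices can be matched.

7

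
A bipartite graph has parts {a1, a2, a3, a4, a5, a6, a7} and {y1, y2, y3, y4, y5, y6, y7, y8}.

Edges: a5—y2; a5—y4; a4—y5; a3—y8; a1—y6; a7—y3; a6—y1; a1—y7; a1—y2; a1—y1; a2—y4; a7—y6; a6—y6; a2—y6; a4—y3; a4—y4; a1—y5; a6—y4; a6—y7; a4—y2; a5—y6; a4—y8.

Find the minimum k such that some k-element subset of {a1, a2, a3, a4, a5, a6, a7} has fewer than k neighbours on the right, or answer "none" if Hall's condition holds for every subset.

A matching saturating every left vertex exists, for instance a1→y7, a2→y6, a3→y8, a4→y4, a5→y2, a6→y1, a7→y3.
By Hall's marriage theorem, this means |N(S)| ≥ |S| for every subset S, so no violating subset exists.

none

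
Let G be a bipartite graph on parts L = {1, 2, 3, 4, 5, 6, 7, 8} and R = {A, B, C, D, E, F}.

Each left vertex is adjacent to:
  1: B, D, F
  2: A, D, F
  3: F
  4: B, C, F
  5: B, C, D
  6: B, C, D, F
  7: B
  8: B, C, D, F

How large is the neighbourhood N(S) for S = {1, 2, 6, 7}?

5

The union of neighbours of {1, 2, 6, 7} is {A, B, C, D, F}, which has 5 elements.
Since |N(S)| = 5 ≥ |S| = 4, Hall's condition holds for this subset.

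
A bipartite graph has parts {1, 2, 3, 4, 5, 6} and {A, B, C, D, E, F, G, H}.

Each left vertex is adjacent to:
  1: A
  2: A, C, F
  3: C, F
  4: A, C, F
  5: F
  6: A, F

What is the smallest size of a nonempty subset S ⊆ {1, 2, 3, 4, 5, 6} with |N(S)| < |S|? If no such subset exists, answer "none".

Take S = {1, 5, 6}. Its neighbourhood is {A, F}, so |N(S)| = 2 < |S| = 3.
Every subset of size less than 3 has at least as many neighbours as members, so 3 is the minimum.

3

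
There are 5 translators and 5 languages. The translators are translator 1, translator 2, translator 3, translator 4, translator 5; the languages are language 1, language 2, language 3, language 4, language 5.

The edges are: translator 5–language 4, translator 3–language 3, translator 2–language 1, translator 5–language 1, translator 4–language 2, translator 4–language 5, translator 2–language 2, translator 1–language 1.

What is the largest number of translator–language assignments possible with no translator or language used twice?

For example, pair translator 1→language 1, translator 2→language 2, translator 3→language 3, translator 4→language 5, translator 5→language 4.
All 5 translators are matched, so no larger matching exists.

5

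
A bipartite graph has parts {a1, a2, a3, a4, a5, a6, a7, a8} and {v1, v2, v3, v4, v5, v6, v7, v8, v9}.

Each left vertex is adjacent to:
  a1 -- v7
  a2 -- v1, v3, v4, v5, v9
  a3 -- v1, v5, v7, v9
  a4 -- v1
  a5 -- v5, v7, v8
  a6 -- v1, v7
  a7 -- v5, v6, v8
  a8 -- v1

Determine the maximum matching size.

6

For example, pair a1→v7, a2→v3, a3→v9, a4→v1, a5→v8, a7→v6.
The set {a1, a4, a6, a8} has only 2 neighbours ({v1, v7}), so by Hall's theorem at most 6 of the 8 left vertices can be matched.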